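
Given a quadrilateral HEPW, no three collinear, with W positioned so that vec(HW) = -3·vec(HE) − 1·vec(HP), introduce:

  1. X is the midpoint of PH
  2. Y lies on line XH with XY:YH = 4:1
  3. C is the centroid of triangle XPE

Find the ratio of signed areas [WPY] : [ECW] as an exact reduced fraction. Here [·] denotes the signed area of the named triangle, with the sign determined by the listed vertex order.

[WPY]:[ECW] = -81/80

Assign H = (0, 0), E = (1, 0), P = (0, 1), W = (-3, -1) — the answer is frame-independent, so this choice is without loss of generality.
1. X is the midpoint of PH ⇒ X = (0, 1/2)
2. Y lies on line XH with XY:YH = 4:1 ⇒ Y = (0, 1/10)
3. C is the centroid of triangle XPE ⇒ C = (1/3, 1/2)
2·[WPY] = -27/10, 2·[ECW] = 8/3
[WPY]:[ECW] = -27/10:8/3 = -81/80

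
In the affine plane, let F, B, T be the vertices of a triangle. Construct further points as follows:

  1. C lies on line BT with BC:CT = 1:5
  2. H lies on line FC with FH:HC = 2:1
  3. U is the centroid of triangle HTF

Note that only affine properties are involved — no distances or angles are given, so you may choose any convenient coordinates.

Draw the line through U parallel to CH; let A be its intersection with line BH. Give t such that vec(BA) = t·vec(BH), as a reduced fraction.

t = 8/3

Work in coordinates with F = (0, 0), B = (1, 0), T = (0, 1).
1. C lies on line BT with BC:CT = 1:5 ⇒ C = (5/6, 1/6)
2. H lies on line FC with FH:HC = 2:1 ⇒ H = (5/9, 1/9)
3. U is the centroid of triangle HTF ⇒ U = (5/27, 10/27)
through U parallel to CH: direction (-5/18, -1/18); meets BH at A = (-5/27, 8/27)
A = B + t·(H−B) with t = 8/3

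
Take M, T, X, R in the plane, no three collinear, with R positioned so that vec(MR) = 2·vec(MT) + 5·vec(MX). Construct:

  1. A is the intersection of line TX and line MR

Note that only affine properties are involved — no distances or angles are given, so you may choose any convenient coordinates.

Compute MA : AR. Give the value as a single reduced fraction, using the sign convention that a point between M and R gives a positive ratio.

Choose coordinates M = (0, 0), T = (1, 0), X = (0, 1), R = (2, 5).
1. A is the intersection of line TX and line MR ⇒ A = (2/7, 5/7)
A = M + t·(R−M) with t = 1/7, so MA:AR = t:(1−t) = 1/7:6/7

MA:AR = 1/6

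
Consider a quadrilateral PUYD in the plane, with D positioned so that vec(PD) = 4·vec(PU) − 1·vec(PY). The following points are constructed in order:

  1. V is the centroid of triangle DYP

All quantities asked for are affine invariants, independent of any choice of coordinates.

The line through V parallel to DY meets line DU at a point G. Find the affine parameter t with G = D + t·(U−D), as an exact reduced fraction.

t = 2/3

Work in coordinates with P = (0, 0), U = (1, 0), Y = (0, 1), D = (4, -1).
1. V is the centroid of triangle DYP ⇒ V = (4/3, 0)
through V parallel to DY: direction (-4, 2); meets DU at G = (2, -1/3)
G = D + t·(U−D) with t = 2/3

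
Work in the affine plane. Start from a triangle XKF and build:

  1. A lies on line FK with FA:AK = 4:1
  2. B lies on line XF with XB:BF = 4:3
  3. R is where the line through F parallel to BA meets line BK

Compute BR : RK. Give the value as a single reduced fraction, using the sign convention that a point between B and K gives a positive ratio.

BR:RK = -4/5

Set X = (0, 0), K = (1, 0), F = (0, 1); any affine frame gives the same invariant.
1. A lies on line FK with FA:AK = 4:1 ⇒ A = (4/5, 1/5)
2. B lies on line XF with XB:BF = 4:3 ⇒ B = (0, 4/7)
3. R is where the line through F parallel to BA meets line BK ⇒ R = (-4, 20/7)
R = B + t·(K−B) with t = -4, so BR:RK = t:(1−t) = -4:5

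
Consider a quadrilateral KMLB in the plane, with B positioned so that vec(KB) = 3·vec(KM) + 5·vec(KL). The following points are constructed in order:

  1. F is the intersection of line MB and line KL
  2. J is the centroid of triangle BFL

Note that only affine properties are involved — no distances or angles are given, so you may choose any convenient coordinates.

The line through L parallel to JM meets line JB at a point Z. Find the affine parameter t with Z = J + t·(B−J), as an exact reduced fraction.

Choose coordinates K = (0, 0), M = (1, 0), L = (0, 1), B = (3, 5).
1. F is the intersection of line MB and line KL ⇒ F = (0, -5/2)
2. J is the centroid of triangle BFL ⇒ J = (1, 7/6)
through L parallel to JM: direction (0, -7/6); meets JB at Z = (0, -3/4)
Z = J + t·(B−J) with t = -1/2

t = -1/2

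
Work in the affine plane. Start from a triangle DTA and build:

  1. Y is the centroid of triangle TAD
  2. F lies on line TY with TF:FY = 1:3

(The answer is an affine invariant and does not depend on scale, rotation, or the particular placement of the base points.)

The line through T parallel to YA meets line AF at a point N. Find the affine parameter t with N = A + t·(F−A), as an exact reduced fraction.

t = 4/3

Set D = (0, 0), T = (1, 0), A = (0, 1); any affine frame gives the same invariant.
1. Y is the centroid of triangle TAD ⇒ Y = (1/3, 1/3)
2. F lies on line TY with TF:FY = 1:3 ⇒ F = (5/6, 1/12)
through T parallel to YA: direction (-1/3, 2/3); meets AF at N = (10/9, -2/9)
N = A + t·(F−A) with t = 4/3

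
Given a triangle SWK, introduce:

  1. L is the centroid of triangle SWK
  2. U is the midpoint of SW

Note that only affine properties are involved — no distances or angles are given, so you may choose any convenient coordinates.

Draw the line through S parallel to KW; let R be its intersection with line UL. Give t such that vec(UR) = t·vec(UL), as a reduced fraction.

Set S = (0, 0), W = (1, 0), K = (0, 1); any affine frame gives the same invariant.
1. L is the centroid of triangle SWK ⇒ L = (1/3, 1/3)
2. U is the midpoint of SW ⇒ U = (1/2, 0)
through S parallel to KW: direction (1, -1); meets UL at R = (1, -1)
R = U + t·(L−U) with t = -3

t = -3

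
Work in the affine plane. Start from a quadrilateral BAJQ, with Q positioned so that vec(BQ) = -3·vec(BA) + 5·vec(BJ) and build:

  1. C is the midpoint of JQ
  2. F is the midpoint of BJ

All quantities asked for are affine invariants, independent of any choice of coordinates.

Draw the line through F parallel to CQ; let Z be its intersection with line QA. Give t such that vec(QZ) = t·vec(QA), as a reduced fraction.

Set B = (0, 0), A = (1, 0), J = (0, 1), Q = (-3, 5); any affine frame gives the same invariant.
1. C is the midpoint of JQ ⇒ C = (-3/2, 3)
2. F is the midpoint of BJ ⇒ F = (0, 1/2)
through F parallel to CQ: direction (-3/2, 2); meets QA at Z = (-9, 25/2)
Z = Q + t·(A−Q) with t = -3/2

t = -3/2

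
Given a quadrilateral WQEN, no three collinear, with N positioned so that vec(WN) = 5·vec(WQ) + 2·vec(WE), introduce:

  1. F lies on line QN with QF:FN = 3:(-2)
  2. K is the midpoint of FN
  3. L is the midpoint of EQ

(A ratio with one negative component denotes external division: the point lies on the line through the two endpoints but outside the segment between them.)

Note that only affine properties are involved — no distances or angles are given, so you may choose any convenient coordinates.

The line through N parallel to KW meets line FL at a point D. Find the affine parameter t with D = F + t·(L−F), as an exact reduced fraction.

t = -8

Choose coordinates W = (0, 0), Q = (1, 0), E = (0, 1), N = (5, 2).
1. F lies on line QN with QF:FN = 3:(-2) ⇒ F = (13, 6)
2. K is the midpoint of FN ⇒ K = (9, 4)
3. L is the midpoint of EQ ⇒ L = (1/2, 1/2)
through N parallel to KW: direction (-9, -4); meets FL at D = (113, 50)
D = F + t·(L−F) with t = -8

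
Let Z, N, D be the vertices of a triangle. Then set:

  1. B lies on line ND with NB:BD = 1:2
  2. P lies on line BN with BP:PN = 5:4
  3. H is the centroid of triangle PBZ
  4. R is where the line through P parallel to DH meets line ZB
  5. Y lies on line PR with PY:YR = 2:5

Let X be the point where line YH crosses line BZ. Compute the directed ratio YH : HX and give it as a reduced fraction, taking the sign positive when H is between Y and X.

YH:HX = 8/7

Choose coordinates Z = (0, 0), N = (1, 0), D = (0, 1).
1. B lies on line ND with NB:BD = 1:2 ⇒ B = (2/3, 1/3)
2. P lies on line BN with BP:PN = 5:4 ⇒ P = (23/27, 4/27)
3. H is the centroid of triangle PBZ ⇒ H = (41/81, 13/81)
4. R is where the line through P parallel to DH meets line ZB ⇒ R = (128/177, 64/177)
5. Y lies on line PR with PY:YR = 2:5 ⇒ Y = (9089/11151, 2332/11151)
line YH meets BZ at X = (167/708, 167/1416)
H = Y + t·(X−Y) with t = 8/15, so YH:HX = 8/15:7/15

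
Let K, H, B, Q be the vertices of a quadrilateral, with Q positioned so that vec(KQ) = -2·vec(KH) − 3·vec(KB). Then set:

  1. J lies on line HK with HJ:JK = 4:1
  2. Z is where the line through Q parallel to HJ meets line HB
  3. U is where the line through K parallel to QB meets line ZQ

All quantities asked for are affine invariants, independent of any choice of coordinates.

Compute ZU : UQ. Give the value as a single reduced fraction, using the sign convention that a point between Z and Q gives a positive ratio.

Set K = (0, 0), H = (1, 0), B = (0, 1), Q = (-2, -3); any affine frame gives the same invariant.
1. J lies on line HK with HJ:JK = 4:1 ⇒ J = (1/5, 0)
2. Z is where the line through Q parallel to HJ meets line HB ⇒ Z = (4, -3)
3. U is where the line through K parallel to QB meets line ZQ ⇒ U = (-3/2, -3)
U = Z + t·(Q−Z) with t = 11/12, so ZU:UQ = t:(1−t) = 11/12:1/12

ZU:UQ = 11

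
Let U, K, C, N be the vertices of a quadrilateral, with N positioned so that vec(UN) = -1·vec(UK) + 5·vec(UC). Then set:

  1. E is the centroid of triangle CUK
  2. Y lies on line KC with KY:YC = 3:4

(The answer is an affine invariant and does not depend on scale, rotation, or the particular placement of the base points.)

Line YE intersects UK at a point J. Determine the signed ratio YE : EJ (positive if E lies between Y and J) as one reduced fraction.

Assign U = (0, 0), K = (1, 0), C = (0, 1), N = (-1, 5) — the answer is frame-independent, so this choice is without loss of generality.
1. E is the centroid of triangle CUK ⇒ E = (1/3, 1/3)
2. Y lies on line KC with KY:YC = 3:4 ⇒ Y = (4/7, 3/7)
line YE meets UK at J = (-1/2, 0)
E = Y + t·(J−Y) with t = 2/9, so YE:EJ = 2/9:7/9

YE:EJ = 2/7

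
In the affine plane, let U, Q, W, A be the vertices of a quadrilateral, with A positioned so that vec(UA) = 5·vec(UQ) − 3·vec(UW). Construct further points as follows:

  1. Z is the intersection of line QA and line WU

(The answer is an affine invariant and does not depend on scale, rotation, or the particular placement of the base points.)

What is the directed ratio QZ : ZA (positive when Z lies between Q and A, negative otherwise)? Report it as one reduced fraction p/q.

Assign U = (0, 0), Q = (1, 0), W = (0, 1), A = (5, -3) — the answer is frame-independent, so this choice is without loss of generality.
1. Z is the intersection of line QA and line WU ⇒ Z = (0, 3/4)
Z = Q + t·(A−Q) with t = -1/4, so QZ:ZA = t:(1−t) = -1/4:5/4

QZ:ZA = -1/5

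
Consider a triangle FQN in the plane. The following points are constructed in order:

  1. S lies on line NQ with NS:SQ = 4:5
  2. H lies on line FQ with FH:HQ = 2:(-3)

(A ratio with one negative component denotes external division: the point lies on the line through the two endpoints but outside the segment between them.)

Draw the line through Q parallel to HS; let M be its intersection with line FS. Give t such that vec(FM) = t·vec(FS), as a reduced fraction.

t = -1/2

Set F = (0, 0), Q = (1, 0), N = (0, 1); any affine frame gives the same invariant.
1. S lies on line NQ with NS:SQ = 4:5 ⇒ S = (4/9, 5/9)
2. H lies on line FQ with FH:HQ = 2:(-3) ⇒ H = (-2, 0)
through Q parallel to HS: direction (22/9, 5/9); meets FS at M = (-2/9, -5/18)
M = F + t·(S−F) with t = -1/2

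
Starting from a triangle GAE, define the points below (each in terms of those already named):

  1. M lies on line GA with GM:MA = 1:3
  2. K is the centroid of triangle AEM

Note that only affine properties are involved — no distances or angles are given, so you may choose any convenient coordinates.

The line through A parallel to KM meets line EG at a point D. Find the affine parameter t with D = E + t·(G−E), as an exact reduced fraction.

t = 3

Set G = (0, 0), A = (1, 0), E = (0, 1); any affine frame gives the same invariant.
1. M lies on line GA with GM:MA = 1:3 ⇒ M = (1/4, 0)
2. K is the centroid of triangle AEM ⇒ K = (5/12, 1/3)
through A parallel to KM: direction (-1/6, -1/3); meets EG at D = (0, -2)
D = E + t·(G−E) with t = 3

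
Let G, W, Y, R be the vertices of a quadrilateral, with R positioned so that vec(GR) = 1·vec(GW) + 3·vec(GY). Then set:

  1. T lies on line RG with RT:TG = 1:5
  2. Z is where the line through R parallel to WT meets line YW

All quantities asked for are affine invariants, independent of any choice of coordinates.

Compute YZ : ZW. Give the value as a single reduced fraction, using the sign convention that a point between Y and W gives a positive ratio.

YZ:ZW = -17/3

Assign G = (0, 0), W = (1, 0), Y = (0, 1), R = (1, 3) — the answer is frame-independent, so this choice is without loss of generality.
1. T lies on line RG with RT:TG = 1:5 ⇒ T = (5/6, 5/2)
2. Z is where the line through R parallel to WT meets line YW ⇒ Z = (17/14, -3/14)
Z = Y + t·(W−Y) with t = 17/14, so YZ:ZW = t:(1−t) = 17/14:-3/14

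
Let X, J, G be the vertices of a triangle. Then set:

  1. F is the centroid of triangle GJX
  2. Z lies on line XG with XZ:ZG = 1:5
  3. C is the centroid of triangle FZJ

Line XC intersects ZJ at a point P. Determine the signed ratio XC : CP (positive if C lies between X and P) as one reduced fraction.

Choose coordinates X = (0, 0), J = (1, 0), G = (0, 1).
1. F is the centroid of triangle GJX ⇒ F = (1/3, 1/3)
2. Z lies on line XG with XZ:ZG = 1:5 ⇒ Z = (0, 1/6)
3. C is the centroid of triangle FZJ ⇒ C = (4/9, 1/6)
line XC meets ZJ at P = (4/13, 3/26)
C = X + t·(P−X) with t = 13/9, so XC:CP = 13/9:-4/9

XC:CP = -13/4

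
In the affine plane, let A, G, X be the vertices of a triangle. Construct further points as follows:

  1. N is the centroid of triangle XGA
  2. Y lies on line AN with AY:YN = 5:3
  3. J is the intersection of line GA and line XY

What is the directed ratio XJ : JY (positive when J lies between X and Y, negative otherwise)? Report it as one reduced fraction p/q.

XJ:JY = -24/5

Choose coordinates A = (0, 0), G = (1, 0), X = (0, 1).
1. N is the centroid of triangle XGA ⇒ N = (1/3, 1/3)
2. Y lies on line AN with AY:YN = 5:3 ⇒ Y = (5/24, 5/24)
3. J is the intersection of line GA and line XY ⇒ J = (5/19, 0)
J = X + t·(Y−X) with t = 24/19, so XJ:JY = t:(1−t) = 24/19:-5/19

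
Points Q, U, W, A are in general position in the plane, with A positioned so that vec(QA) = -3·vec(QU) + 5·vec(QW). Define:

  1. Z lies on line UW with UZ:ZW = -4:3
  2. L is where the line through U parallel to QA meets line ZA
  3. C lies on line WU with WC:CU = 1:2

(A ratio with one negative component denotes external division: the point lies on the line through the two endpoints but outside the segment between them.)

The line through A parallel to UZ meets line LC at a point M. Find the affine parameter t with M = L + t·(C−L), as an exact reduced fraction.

Work in coordinates with Q = (0, 0), U = (1, 0), W = (0, 1), A = (-3, 5).
1. Z lies on line UW with UZ:ZW = -4:3 ⇒ Z = (-3, 4)
2. L is where the line through U parallel to QA meets line ZA ⇒ L = (-3, 20/3)
3. C lies on line WU with WC:CU = 1:2 ⇒ C = (1/3, 2/3)
through A parallel to UZ: direction (-4, 4); meets LC at M = (-11/12, 35/12)
M = L + t·(C−L) with t = 5/8

t = 5/8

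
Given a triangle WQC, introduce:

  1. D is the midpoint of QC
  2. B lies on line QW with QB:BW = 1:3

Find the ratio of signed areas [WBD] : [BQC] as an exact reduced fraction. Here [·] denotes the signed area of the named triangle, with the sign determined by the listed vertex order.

Set W = (0, 0), Q = (1, 0), C = (0, 1); any affine frame gives the same invariant.
1. D is the midpoint of QC ⇒ D = (1/2, 1/2)
2. B lies on line QW with QB:BW = 1:3 ⇒ B = (3/4, 0)
2·[WBD] = 3/8, 2·[BQC] = 1/4
[WBD]:[BQC] = 3/8:1/4 = 3/2

[WBD]:[BQC] = 3/2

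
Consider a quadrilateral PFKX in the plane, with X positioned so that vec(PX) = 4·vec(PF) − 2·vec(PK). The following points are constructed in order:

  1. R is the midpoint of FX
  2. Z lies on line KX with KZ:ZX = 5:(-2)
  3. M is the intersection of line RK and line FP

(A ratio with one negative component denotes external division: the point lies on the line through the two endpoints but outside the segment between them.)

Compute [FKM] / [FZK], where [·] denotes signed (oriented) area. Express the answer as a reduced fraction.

[FKM]:[FZK] = -3/20

Assign P = (0, 0), F = (1, 0), K = (0, 1), X = (4, -2) — the answer is frame-independent, so this choice is without loss of generality.
1. R is the midpoint of FX ⇒ R = (5/2, -1)
2. Z lies on line KX with KZ:ZX = 5:(-2) ⇒ Z = (20/3, -4)
3. M is the intersection of line RK and line FP ⇒ M = (5/4, 0)
2·[FKM] = -1/4, 2·[FZK] = 5/3
[FKM]:[FZK] = -1/4:5/3 = -3/20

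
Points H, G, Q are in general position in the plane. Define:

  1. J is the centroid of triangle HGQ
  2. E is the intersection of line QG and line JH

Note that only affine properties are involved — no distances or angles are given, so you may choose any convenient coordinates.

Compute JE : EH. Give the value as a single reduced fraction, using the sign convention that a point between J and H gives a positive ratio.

Choose coordinates H = (0, 0), G = (1, 0), Q = (0, 1).
1. J is the centroid of triangle HGQ ⇒ J = (1/3, 1/3)
2. E is the intersection of line QG and line JH ⇒ E = (1/2, 1/2)
E = J + t·(H−J) with t = -1/2, so JE:EH = t:(1−t) = -1/2:3/2

JE:EH = -1/3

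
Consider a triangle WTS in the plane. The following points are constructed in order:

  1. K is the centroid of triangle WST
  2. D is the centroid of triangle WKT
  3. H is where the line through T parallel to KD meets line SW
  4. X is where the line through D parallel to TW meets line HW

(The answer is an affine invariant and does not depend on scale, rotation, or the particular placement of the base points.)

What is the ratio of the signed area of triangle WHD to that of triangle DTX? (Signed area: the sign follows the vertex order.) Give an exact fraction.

[WHD]:[DTX] = 18

Choose coordinates W = (0, 0), T = (1, 0), S = (0, 1).
1. K is the centroid of triangle WST ⇒ K = (1/3, 1/3)
2. D is the centroid of triangle WKT ⇒ D = (4/9, 1/9)
3. H is where the line through T parallel to KD meets line SW ⇒ H = (0, 2)
4. X is where the line through D parallel to TW meets line HW ⇒ X = (0, 1/9)
2·[WHD] = -8/9, 2·[DTX] = -4/81
[WHD]:[DTX] = -8/9:-4/81 = 18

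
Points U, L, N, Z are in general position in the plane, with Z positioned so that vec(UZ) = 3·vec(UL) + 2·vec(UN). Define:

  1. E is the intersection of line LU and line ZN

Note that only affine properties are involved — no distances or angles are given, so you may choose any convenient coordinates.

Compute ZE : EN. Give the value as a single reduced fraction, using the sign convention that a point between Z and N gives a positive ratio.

ZE:EN = -2

Assign U = (0, 0), L = (1, 0), N = (0, 1), Z = (3, 2) — the answer is frame-independent, so this choice is without loss of generality.
1. E is the intersection of line LU and line ZN ⇒ E = (-3, 0)
E = Z + t·(N−Z) with t = 2, so ZE:EN = t:(1−t) = 2:-1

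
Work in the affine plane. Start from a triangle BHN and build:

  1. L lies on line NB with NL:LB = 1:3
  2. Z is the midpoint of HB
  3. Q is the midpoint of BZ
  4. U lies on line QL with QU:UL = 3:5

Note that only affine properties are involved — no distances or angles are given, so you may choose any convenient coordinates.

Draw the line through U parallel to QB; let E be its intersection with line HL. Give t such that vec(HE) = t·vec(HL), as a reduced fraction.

t = 3/8

Work in coordinates with B = (0, 0), H = (1, 0), N = (0, 1).
1. L lies on line NB with NL:LB = 1:3 ⇒ L = (0, 3/4)
2. Z is the midpoint of HB ⇒ Z = (1/2, 0)
3. Q is the midpoint of BZ ⇒ Q = (1/4, 0)
4. U lies on line QL with QU:UL = 3:5 ⇒ U = (5/32, 9/32)
through U parallel to QB: direction (-1/4, 0); meets HL at E = (5/8, 9/32)
E = H + t·(L−H) with t = 3/8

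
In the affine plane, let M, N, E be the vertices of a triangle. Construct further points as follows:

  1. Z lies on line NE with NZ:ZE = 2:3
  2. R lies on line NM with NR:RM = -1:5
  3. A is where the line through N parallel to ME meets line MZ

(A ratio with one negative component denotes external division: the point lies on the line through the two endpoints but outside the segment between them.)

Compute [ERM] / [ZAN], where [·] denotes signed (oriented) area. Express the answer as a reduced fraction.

[ERM]:[ZAN] = 75/16

Set M = (0, 0), N = (1, 0), E = (0, 1); any affine frame gives the same invariant.
1. Z lies on line NE with NZ:ZE = 2:3 ⇒ Z = (3/5, 2/5)
2. R lies on line NM with NR:RM = -1:5 ⇒ R = (5/4, 0)
3. A is where the line through N parallel to ME meets line MZ ⇒ A = (1, 2/3)
2·[ERM] = -5/4, 2·[ZAN] = -4/15
[ERM]:[ZAN] = -5/4:-4/15 = 75/16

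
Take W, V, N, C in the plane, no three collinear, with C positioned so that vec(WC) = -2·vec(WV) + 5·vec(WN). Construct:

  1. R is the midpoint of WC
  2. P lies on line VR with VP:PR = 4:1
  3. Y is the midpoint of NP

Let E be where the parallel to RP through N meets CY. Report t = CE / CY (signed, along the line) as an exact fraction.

Set W = (0, 0), V = (1, 0), N = (0, 1), C = (-2, 5); any affine frame gives the same invariant.
1. R is the midpoint of WC ⇒ R = (-1, 5/2)
2. P lies on line VR with VP:PR = 4:1 ⇒ P = (-3/5, 2)
3. Y is the midpoint of NP ⇒ Y = (-3/10, 3/2)
through N parallel to RP: direction (2/5, -1/2); meets CY at E = (-8/55, 13/11)
E = C + t·(Y−C) with t = 12/11

t = 12/11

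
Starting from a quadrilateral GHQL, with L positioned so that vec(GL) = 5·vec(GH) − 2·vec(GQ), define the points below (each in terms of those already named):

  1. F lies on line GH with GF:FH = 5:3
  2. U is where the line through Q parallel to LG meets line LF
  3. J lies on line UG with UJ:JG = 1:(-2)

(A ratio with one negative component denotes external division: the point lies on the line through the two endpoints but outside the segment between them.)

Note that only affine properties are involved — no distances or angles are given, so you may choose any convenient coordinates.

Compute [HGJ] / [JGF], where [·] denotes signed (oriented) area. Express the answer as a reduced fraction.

Set G = (0, 0), H = (1, 0), Q = (0, 1), L = (5, -2); any affine frame gives the same invariant.
1. F lies on line GH with GF:FH = 5:3 ⇒ F = (5/8, 0)
2. U is where the line through Q parallel to LG meets line LF ⇒ U = (-25/2, 6)
3. J lies on line UG with UJ:JG = 1:(-2) ⇒ J = (-25, 12)
2·[HGJ] = -12, 2·[JGF] = 15/2
[HGJ]:[JGF] = -12:15/2 = -8/5

[HGJ]:[JGF] = -8/5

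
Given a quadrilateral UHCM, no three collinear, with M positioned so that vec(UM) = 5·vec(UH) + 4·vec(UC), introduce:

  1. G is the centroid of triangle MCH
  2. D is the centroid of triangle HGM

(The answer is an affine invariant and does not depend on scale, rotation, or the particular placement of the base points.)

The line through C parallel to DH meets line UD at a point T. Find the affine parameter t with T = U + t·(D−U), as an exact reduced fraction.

t = -15/17

Set U = (0, 0), H = (1, 0), C = (0, 1), M = (5, 4); any affine frame gives the same invariant.
1. G is the centroid of triangle MCH ⇒ G = (2, 5/3)
2. D is the centroid of triangle HGM ⇒ D = (8/3, 17/9)
through C parallel to DH: direction (-5/3, -17/9); meets UD at T = (-40/17, -5/3)
T = U + t·(D−U) with t = -15/17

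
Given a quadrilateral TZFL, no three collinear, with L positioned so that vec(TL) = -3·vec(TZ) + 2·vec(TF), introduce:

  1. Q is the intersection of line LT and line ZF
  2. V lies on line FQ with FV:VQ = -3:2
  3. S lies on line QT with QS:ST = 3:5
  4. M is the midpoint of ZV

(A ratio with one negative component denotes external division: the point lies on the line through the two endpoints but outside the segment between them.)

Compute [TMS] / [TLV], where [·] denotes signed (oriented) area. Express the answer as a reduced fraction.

[TMS]:[TLV] = 5/24

Work in coordinates with T = (0, 0), Z = (1, 0), F = (0, 1), L = (-3, 2).
1. Q is the intersection of line LT and line ZF ⇒ Q = (3, -2)
2. V lies on line FQ with FV:VQ = -3:2 ⇒ V = (9, -8)
3. S lies on line QT with QS:ST = 3:5 ⇒ S = (15/8, -5/4)
4. M is the midpoint of ZV ⇒ M = (5, -4)
2·[TMS] = 5/4, 2·[TLV] = 6
[TMS]:[TLV] = 5/4:6 = 5/24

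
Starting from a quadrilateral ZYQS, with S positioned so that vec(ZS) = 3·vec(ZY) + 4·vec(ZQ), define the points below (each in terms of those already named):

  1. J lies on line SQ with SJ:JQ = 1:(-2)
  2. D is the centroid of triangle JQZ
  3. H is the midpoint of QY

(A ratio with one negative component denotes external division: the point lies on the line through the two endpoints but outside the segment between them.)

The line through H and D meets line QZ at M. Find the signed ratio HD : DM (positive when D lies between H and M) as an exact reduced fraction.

Choose coordinates Z = (0, 0), Y = (1, 0), Q = (0, 1), S = (3, 4).
1. J lies on line SQ with SJ:JQ = 1:(-2) ⇒ J = (6, 7)
2. D is the centroid of triangle JQZ ⇒ D = (2, 8/3)
3. H is the midpoint of QY ⇒ H = (1/2, 1/2)
line HD meets QZ at M = (0, -2/9)
D = H + t·(M−H) with t = -3, so HD:DM = -3:4

HD:DM = -3/4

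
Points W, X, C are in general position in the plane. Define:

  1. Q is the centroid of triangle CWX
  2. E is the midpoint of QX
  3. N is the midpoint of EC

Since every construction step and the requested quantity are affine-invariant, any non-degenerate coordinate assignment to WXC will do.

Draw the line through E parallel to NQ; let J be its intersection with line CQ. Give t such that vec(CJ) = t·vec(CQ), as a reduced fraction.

Assign W = (0, 0), X = (1, 0), C = (0, 1) — the answer is frame-independent, so this choice is without loss of generality.
1. Q is the centroid of triangle CWX ⇒ Q = (1/3, 1/3)
2. E is the midpoint of QX ⇒ E = (2/3, 1/6)
3. N is the midpoint of EC ⇒ N = (1/3, 7/12)
through E parallel to NQ: direction (0, -1/4); meets CQ at J = (2/3, -1/3)
J = C + t·(Q−C) with t = 2

t = 2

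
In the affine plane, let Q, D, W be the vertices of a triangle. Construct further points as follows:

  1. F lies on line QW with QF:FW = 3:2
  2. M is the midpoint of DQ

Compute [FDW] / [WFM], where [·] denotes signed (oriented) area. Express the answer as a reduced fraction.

Set Q = (0, 0), D = (1, 0), W = (0, 1); any affine frame gives the same invariant.
1. F lies on line QW with QF:FW = 3:2 ⇒ F = (0, 3/5)
2. M is the midpoint of DQ ⇒ M = (1/2, 0)
2·[FDW] = 2/5, 2·[WFM] = 1/5
[FDW]:[WFM] = 2/5:1/5 = 2

[FDW]:[WFM] = 2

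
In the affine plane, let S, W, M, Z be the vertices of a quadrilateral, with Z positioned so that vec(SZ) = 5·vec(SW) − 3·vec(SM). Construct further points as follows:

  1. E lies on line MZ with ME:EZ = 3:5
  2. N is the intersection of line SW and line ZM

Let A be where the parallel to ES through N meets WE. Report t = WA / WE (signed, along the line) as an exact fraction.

Set S = (0, 0), W = (1, 0), M = (0, 1), Z = (5, -3); any affine frame gives the same invariant.
1. E lies on line MZ with ME:EZ = 3:5 ⇒ E = (15/8, -1/2)
2. N is the intersection of line SW and line ZM ⇒ N = (5/4, 0)
through N parallel to ES: direction (-15/8, 1/2); meets WE at A = (25/32, 1/8)
A = W + t·(E−W) with t = -1/4

t = -1/4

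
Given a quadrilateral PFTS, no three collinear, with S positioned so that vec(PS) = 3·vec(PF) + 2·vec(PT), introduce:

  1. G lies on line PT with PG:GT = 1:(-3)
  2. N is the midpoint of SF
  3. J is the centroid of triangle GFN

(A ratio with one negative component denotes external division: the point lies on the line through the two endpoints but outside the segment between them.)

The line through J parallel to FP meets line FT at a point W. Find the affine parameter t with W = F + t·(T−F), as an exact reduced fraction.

t = 1/6

Assign P = (0, 0), F = (1, 0), T = (0, 1), S = (3, 2) — the answer is frame-independent, so this choice is without loss of generality.
1. G lies on line PT with PG:GT = 1:(-3) ⇒ G = (0, -1/2)
2. N is the midpoint of SF ⇒ N = (2, 1)
3. J is the centroid of triangle GFN ⇒ J = (1, 1/6)
through J parallel to FP: direction (-1, 0); meets FT at W = (5/6, 1/6)
W = F + t·(T−F) with t = 1/6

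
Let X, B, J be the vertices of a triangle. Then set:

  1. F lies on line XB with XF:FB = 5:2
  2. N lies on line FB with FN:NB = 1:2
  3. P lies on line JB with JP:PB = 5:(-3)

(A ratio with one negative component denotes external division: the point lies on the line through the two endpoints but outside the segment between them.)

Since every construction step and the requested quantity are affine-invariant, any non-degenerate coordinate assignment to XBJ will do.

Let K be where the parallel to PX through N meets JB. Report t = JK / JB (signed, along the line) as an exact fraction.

t = 9/7

Set X = (0, 0), B = (1, 0), J = (0, 1); any affine frame gives the same invariant.
1. F lies on line XB with XF:FB = 5:2 ⇒ F = (5/7, 0)
2. N lies on line FB with FN:NB = 1:2 ⇒ N = (17/21, 0)
3. P lies on line JB with JP:PB = 5:(-3) ⇒ P = (5/2, -3/2)
through N parallel to PX: direction (-5/2, 3/2); meets JB at K = (9/7, -2/7)
K = J + t·(B−J) with t = 9/7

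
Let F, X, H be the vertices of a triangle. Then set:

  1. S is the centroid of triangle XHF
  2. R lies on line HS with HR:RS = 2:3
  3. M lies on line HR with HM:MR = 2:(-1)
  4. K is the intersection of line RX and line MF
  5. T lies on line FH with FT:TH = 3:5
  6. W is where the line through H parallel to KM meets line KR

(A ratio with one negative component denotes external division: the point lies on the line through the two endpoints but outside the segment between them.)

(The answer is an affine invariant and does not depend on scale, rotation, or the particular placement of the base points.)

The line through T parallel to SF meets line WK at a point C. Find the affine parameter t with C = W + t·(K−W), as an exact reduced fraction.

t = 209/256

Choose coordinates F = (0, 0), X = (1, 0), H = (0, 1).
1. S is the centroid of triangle XHF ⇒ S = (1/3, 1/3)
2. R lies on line HS with HR:RS = 2:3 ⇒ R = (2/15, 11/15)
3. M lies on line HR with HM:MR = 2:(-1) ⇒ M = (4/15, 7/15)
4. K is the intersection of line RX and line MF ⇒ K = (44/135, 77/135)
5. T lies on line FH with FT:TH = 3:5 ⇒ T = (0, 3/8)
6. W is where the line through H parallel to KM meets line KR ⇒ W = (-8/135, 121/135)
through T parallel to SF: direction (-1/3, -1/3); meets WK at C = (49/192, 121/192)
C = W + t·(K−W) with t = 209/256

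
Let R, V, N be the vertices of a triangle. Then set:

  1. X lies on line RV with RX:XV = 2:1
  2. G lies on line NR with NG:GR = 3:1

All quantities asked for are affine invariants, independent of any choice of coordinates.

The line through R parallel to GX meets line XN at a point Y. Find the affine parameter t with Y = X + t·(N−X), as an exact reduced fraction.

t = -1/3

Assign R = (0, 0), V = (1, 0), N = (0, 1) — the answer is frame-independent, so this choice is without loss of generality.
1. X lies on line RV with RX:XV = 2:1 ⇒ X = (2/3, 0)
2. G lies on line NR with NG:GR = 3:1 ⇒ G = (0, 1/4)
through R parallel to GX: direction (2/3, -1/4); meets XN at Y = (8/9, -1/3)
Y = X + t·(N−X) with t = -1/3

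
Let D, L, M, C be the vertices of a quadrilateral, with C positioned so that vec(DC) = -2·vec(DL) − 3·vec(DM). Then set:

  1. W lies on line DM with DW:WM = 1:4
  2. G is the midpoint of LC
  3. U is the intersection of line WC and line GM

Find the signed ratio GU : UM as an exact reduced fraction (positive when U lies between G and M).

Choose coordinates D = (0, 0), L = (1, 0), M = (0, 1), C = (-2, -3).
1. W lies on line DM with DW:WM = 1:4 ⇒ W = (0, 1/5)
2. G is the midpoint of LC ⇒ G = (-1/2, -3/2)
3. U is the intersection of line WC and line GM ⇒ U = (-4/17, -3/17)
U = G + t·(M−G) with t = 9/17, so GU:UM = t:(1−t) = 9/17:8/17

GU:UM = 9/8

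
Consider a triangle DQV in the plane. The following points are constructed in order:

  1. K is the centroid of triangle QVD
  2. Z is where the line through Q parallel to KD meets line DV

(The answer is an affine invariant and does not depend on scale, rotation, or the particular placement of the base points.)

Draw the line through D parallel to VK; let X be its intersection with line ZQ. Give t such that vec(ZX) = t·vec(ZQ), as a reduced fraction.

t = 1/3

Set D = (0, 0), Q = (1, 0), V = (0, 1); any affine frame gives the same invariant.
1. K is the centroid of triangle QVD ⇒ K = (1/3, 1/3)
2. Z is where the line through Q parallel to KD meets line DV ⇒ Z = (0, -1)
through D parallel to VK: direction (1/3, -2/3); meets ZQ at X = (1/3, -2/3)
X = Z + t·(Q−Z) with t = 1/3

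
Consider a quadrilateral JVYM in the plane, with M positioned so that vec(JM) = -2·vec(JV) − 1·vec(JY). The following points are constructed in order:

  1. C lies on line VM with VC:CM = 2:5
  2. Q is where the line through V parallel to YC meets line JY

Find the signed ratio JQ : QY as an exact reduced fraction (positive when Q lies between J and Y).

Set J = (0, 0), V = (1, 0), Y = (0, 1), M = (-2, -1); any affine frame gives the same invariant.
1. C lies on line VM with VC:CM = 2:5 ⇒ C = (1/7, -2/7)
2. Q is where the line through V parallel to YC meets line JY ⇒ Q = (0, 9)
Q = J + t·(Y−J) with t = 9, so JQ:QY = t:(1−t) = 9:-8

JQ:QY = -9/8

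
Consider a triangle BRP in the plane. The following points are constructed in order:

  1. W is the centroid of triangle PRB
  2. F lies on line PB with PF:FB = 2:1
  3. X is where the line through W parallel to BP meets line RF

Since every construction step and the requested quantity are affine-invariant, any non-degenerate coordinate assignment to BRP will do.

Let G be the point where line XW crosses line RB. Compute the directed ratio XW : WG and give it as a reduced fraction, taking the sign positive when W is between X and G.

XW:WG = -1/3

Assign B = (0, 0), R = (1, 0), P = (0, 1) — the answer is frame-independent, so this choice is without loss of generality.
1. W is the centroid of triangle PRB ⇒ W = (1/3, 1/3)
2. F lies on line PB with PF:FB = 2:1 ⇒ F = (0, 1/3)
3. X is where the line through W parallel to BP meets line RF ⇒ X = (1/3, 2/9)
line XW meets RB at G = (1/3, 0)
W = X + t·(G−X) with t = -1/2, so XW:WG = -1/2:3/2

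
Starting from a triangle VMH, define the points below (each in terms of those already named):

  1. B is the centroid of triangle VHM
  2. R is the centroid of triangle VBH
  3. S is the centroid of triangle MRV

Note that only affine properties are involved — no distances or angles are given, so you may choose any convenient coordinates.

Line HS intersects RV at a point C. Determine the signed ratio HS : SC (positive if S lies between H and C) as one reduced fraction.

Set V = (0, 0), M = (1, 0), H = (0, 1); any affine frame gives the same invariant.
1. B is the centroid of triangle VHM ⇒ B = (1/3, 1/3)
2. R is the centroid of triangle VBH ⇒ R = (1/9, 4/9)
3. S is the centroid of triangle MRV ⇒ S = (10/27, 4/27)
line HS meets RV at C = (10/63, 40/63)
S = H + t·(C−H) with t = 7/3, so HS:SC = 7/3:-4/3

HS:SC = -7/4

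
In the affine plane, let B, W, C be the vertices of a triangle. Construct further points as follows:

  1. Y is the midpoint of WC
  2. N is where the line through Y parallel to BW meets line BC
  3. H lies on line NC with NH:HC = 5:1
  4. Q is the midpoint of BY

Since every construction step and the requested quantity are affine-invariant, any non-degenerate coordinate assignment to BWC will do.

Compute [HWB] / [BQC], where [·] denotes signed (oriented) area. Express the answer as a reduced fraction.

[HWB]:[BQC] = -11/3

Choose coordinates B = (0, 0), W = (1, 0), C = (0, 1).
1. Y is the midpoint of WC ⇒ Y = (1/2, 1/2)
2. N is where the line through Y parallel to BW meets line BC ⇒ N = (0, 1/2)
3. H lies on line NC with NH:HC = 5:1 ⇒ H = (0, 11/12)
4. Q is the midpoint of BY ⇒ Q = (1/4, 1/4)
2·[HWB] = -11/12, 2·[BQC] = 1/4
[HWB]:[BQC] = -11/12:1/4 = -11/3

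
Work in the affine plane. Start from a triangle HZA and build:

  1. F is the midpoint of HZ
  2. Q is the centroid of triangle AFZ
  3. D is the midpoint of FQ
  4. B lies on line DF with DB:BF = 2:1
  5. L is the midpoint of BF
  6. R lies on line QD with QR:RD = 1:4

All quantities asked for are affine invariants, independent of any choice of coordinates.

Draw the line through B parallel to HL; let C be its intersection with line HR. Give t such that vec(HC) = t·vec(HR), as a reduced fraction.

t = 5/49

Work in coordinates with H = (0, 0), Z = (1, 0), A = (0, 1).
1. F is the midpoint of HZ ⇒ F = (1/2, 0)
2. Q is the centroid of triangle AFZ ⇒ Q = (1/2, 1/3)
3. D is the midpoint of FQ ⇒ D = (1/2, 1/6)
4. B lies on line DF with DB:BF = 2:1 ⇒ B = (1/2, 1/18)
5. L is the midpoint of BF ⇒ L = (1/2, 1/36)
6. R lies on line QD with QR:RD = 1:4 ⇒ R = (1/2, 3/10)
through B parallel to HL: direction (1/2, 1/36); meets HR at C = (5/98, 3/98)
C = H + t·(R−H) with t = 5/49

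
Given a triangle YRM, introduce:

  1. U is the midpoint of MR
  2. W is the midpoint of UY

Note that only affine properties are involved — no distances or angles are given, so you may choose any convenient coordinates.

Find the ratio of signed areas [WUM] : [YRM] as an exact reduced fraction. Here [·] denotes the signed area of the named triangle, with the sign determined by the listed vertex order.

[WUM]:[YRM] = 1/4

Assign Y = (0, 0), R = (1, 0), M = (0, 1) — the answer is frame-independent, so this choice is without loss of generality.
1. U is the midpoint of MR ⇒ U = (1/2, 1/2)
2. W is the midpoint of UY ⇒ W = (1/4, 1/4)
2·[WUM] = 1/4, 2·[YRM] = 1
[WUM]:[YRM] = 1/4:1 = 1/4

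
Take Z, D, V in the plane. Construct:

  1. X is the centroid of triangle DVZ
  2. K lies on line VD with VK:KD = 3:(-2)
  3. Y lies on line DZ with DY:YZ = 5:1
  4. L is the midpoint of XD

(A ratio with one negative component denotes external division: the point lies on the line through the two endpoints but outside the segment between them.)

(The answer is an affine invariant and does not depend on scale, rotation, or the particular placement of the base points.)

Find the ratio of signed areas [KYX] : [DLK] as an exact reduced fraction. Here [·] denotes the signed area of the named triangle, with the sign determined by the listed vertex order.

[KYX]:[DLK] = -23/6

Work in coordinates with Z = (0, 0), D = (1, 0), V = (0, 1).
1. X is the centroid of triangle DVZ ⇒ X = (1/3, 1/3)
2. K lies on line VD with VK:KD = 3:(-2) ⇒ K = (3, -2)
3. Y lies on line DZ with DY:YZ = 5:1 ⇒ Y = (1/6, 0)
4. L is the midpoint of XD ⇒ L = (2/3, 1/6)
2·[KYX] = -23/18, 2·[DLK] = 1/3
[KYX]:[DLK] = -23/18:1/3 = -23/6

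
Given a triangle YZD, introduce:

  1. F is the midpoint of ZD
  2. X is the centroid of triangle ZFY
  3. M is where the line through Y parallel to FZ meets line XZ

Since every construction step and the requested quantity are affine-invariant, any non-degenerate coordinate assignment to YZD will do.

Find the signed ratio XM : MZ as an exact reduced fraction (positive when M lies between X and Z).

Work in coordinates with Y = (0, 0), Z = (1, 0), D = (0, 1).
1. F is the midpoint of ZD ⇒ F = (1/2, 1/2)
2. X is the centroid of triangle ZFY ⇒ X = (1/2, 1/6)
3. M is where the line through Y parallel to FZ meets line XZ ⇒ M = (-1/2, 1/2)
M = X + t·(Z−X) with t = -2, so XM:MZ = t:(1−t) = -2:3

XM:MZ = -2/3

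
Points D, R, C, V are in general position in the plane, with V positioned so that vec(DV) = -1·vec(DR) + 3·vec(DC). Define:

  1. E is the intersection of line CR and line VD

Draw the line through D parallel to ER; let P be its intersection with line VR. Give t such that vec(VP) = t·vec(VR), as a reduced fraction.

t = 2

Set D = (0, 0), R = (1, 0), C = (0, 1), V = (-1, 3); any affine frame gives the same invariant.
1. E is the intersection of line CR and line VD ⇒ E = (-1/2, 3/2)
through D parallel to ER: direction (3/2, -3/2); meets VR at P = (3, -3)
P = V + t·(R−V) with t = 2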